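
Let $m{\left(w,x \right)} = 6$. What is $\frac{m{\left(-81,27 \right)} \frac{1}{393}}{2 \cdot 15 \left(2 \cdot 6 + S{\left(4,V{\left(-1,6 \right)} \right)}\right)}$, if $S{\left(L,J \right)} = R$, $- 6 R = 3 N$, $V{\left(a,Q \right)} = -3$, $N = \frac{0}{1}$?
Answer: $\frac{1}{23580} \approx 4.2409 \cdot 10^{-5}$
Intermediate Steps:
$N = 0$ ($N = 0 \cdot 1 = 0$)
$R = 0$ ($R = - \frac{3 \cdot 0}{6} = \left(- \frac{1}{6}\right) 0 = 0$)
$S{\left(L,J \right)} = 0$
$\frac{m{\left(-81,27 \right)} \frac{1}{393}}{2 \cdot 15 \left(2 \cdot 6 + S{\left(4,V{\left(-1,6 \right)} \right)}\right)} = \frac{6 \cdot \frac{1}{393}}{2 \cdot 15 \left(2 \cdot 6 + 0\right)} = \frac{6 \cdot \frac{1}{393}}{30 \left(12 + 0\right)} = \frac{2}{131 \cdot 30 \cdot 12} = \frac{2}{131 \cdot 360} = \frac{2}{131} \cdot \frac{1}{360} = \frac{1}{23580}$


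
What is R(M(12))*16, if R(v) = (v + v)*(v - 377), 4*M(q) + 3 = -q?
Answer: 45690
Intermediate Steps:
M(q) = -¾ - q/4 (M(q) = -¾ + (-q)/4 = -¾ - q/4)
R(v) = 2*v*(-377 + v) (R(v) = (2*v)*(-377 + v) = 2*v*(-377 + v))
R(M(12))*16 = (2*(-¾ - ¼*12)*(-377 + (-¾ - ¼*12)))*16 = (2*(-¾ - 3)*(-377 + (-¾ - 3)))*16 = (2*(-15/4)*(-377 - 15/4))*16 = (2*(-15/4)*(-1523/4))*16 = (22845/8)*16 = 45690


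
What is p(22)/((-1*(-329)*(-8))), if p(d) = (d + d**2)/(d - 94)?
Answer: 253/94752 ≈ 0.0026701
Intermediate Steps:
p(d) = (d + d**2)/(-94 + d)
p(22)/((-1*(-329)*(-8))) = (22*(1 + 22)/(-94 + 22))/((-1*(-329)*(-8))) = (22*23/(-72))/((329*(-8))) = (22*(-1/72)*23)/(-2632) = -253/36*(-1/2632) = 253/94752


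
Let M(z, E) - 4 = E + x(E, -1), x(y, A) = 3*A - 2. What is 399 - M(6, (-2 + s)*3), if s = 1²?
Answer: 403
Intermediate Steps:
x(y, A) = -2 + 3*A
s = 1
M(z, E) = -1 + E (M(z, E) = 4 + (E + (-2 + 3*(-1))) = 4 + (E + (-2 - 3)) = 4 + (E - 5) = 4 + (-5 + E) = -1 + E)
399 - M(6, (-2 + s)*3) = 399 - (-1 + (-2 + 1)*3) = 399 - (-1 - 1*3) = 399 - (-1 - 3) = 399 - 1*(-4) = 399 + 4 = 403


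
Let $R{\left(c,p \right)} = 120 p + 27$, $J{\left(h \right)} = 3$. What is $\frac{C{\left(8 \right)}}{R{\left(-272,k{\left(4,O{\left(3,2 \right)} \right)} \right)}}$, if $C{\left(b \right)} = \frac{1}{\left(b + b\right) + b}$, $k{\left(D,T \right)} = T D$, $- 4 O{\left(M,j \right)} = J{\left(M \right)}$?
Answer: $- \frac{1}{7992} \approx -0.00012513$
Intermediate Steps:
$O{\left(M,j \right)} = - \frac{3}{4}$ ($O{\left(M,j \right)} = \left(- \frac{1}{4}\right) 3 = - \frac{3}{4}$)
$k{\left(D,T \right)} = D T$
$C{\left(b \right)} = \frac{1}{3 b}$ ($C{\left(b \right)} = \frac{1}{2 b + b} = \frac{1}{3 b}$)
$R{\left(c,p \right)} = 27 + 120 p$
$\frac{C{\left(8 \right)}}{R{\left(-272,k{\left(4,O{\left(3,2 \right)} \right)} \right)}} = \frac{\frac{1}{3} \cdot \frac{1}{8}}{27 + 120 \cdot 4 \left(- \frac{3}{4}\right)} = \frac{\frac{1}{3} \cdot \frac{1}{8}}{27 + 120 \left(-3\right)} = \frac{1}{24 \left(27 - 360\right)} = \frac{1}{24 \left(-333\right)} = \frac{1}{24} \left(- \frac{1}{333}\right) = - \frac{1}{7992}$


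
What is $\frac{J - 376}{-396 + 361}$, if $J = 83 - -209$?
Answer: $\frac{12}{5} \approx 2.4$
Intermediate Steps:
$J = 292$ ($J = 83 + 209 = 292$)
$\frac{J - 376}{-396 + 361} = \frac{292 - 376}{-396 + 361} = - \frac{84}{-35} = \left(-84\right) \left(- \frac{1}{35}\right) = \frac{12}{5}$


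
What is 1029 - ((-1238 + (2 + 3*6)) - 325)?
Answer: 2572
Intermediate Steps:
1029 - ((-1238 + (2 + 3*6)) - 325) = 1029 - ((-1238 + (2 + 18)) - 325) = 1029 - ((-1238 + 20) - 325) = 1029 - (-1218 - 325) = 1029 - 1*(-1543) = 1029 + 1543 = 2572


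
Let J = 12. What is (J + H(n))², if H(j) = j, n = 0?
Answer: 144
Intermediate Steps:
(J + H(n))² = (12 + 0)² = 12² = 144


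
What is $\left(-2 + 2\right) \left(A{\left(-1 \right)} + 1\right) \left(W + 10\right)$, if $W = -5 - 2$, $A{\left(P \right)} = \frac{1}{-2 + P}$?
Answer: $0$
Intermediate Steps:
$W = -7$ ($W = -5 - 2 = -7$)
$\left(-2 + 2\right) \left(A{\left(-1 \right)} + 1\right) \left(W + 10\right) = \left(-2 + 2\right) \left(\frac{1}{-2 - 1} + 1\right) \left(-7 + 10\right) = 0 \left(\frac{1}{-3} + 1\right) 3 = 0 \left(- \frac{1}{3} + 1\right) 3 = 0 \cdot \frac{2}{3} \cdot 3 = 0 \cdot 3 = 0$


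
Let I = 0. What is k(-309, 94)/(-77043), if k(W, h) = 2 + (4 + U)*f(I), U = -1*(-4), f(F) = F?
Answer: -2/77043 ≈ -2.5960e-5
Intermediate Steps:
U = 4
k(W, h) = 2 (k(W, h) = 2 + (4 + 4)*0 = 2 + 8*0 = 2 + 0 = 2)
k(-309, 94)/(-77043) = 2/(-77043) = 2*(-1/77043) = -2/77043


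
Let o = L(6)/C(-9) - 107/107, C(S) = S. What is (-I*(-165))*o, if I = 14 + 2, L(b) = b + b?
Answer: -6160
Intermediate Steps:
L(b) = 2*b
I = 16
o = -7/3 (o = (2*6)/(-9) - 107/107 = 12*(-1/9) - 107*1/107 = -4/3 - 1 = -7/3 ≈ -2.3333)
(-I*(-165))*o = (-1*16*(-165))*(-7/3) = -16*(-165)*(-7/3) = 2640*(-7/3) = -6160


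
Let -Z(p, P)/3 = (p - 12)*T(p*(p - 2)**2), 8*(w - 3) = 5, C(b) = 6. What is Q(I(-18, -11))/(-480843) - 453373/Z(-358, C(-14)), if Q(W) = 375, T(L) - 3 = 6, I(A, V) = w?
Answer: -8074258507/177911910 ≈ -45.383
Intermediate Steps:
w = 29/8 (w = 3 + (1/8)*5 = 3 + 5/8 = 29/8 ≈ 3.6250)
I(A, V) = 29/8
T(L) = 9 (T(L) = 3 + 6 = 9)
Z(p, P) = 324 - 27*p (Z(p, P) = -3*(p - 12)*9 = -3*(-12 + p)*9 = -3*(-108 + 9*p) = 324 - 27*p)
Q(I(-18, -11))/(-480843) - 453373/Z(-358, C(-14)) = 375/(-480843) - 453373/(324 - 27*(-358)) = 375*(-1/480843) - 453373/(324 + 9666) = -125/160281 - 453373/9990 = -8074258507/177911910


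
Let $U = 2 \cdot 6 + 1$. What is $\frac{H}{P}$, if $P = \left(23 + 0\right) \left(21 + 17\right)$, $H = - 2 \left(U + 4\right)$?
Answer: $- \frac{17}{437} \approx -0.038902$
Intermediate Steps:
$U = 13$ ($U = 12 + 1 = 13$)
$H = -34$ ($H = - 2 \left(13 + 4\right) = \left(-2\right) 17 = -34$)
$P = 874$ ($P = 23 \cdot 38 = 874$)
$\frac{H}{P} = \frac{1}{874} \left(-34\right) = - \frac{17}{437}$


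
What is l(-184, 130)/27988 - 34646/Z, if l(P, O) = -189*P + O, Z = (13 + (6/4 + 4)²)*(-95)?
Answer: 2226184551/229991390 ≈ 9.6794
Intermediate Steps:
Z = -16435/4 (Z = (13 + (6*(¼) + 4)²)*(-95) = (13 + (3/2 + 4)²)*(-95) = (13 + (11/2)²)*(-95) = (13 + 121/4)*(-95) = (173/4)*(-95) = -16435/4 ≈ -4108.8)
l(P, O) = O - 189*P
l(-184, 130)/27988 - 34646/Z = (130 - 189*(-184))/27988 - 34646/(-16435/4) = (130 + 34776)*(1/27988) - 34646*(-4/16435) = 34906*(1/27988) + 138584/16435 = 17453/13994 + 138584/16435 = 2226184551/229991390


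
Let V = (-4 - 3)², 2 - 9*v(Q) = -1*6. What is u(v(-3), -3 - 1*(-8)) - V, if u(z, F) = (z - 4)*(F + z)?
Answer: -5453/81 ≈ -67.321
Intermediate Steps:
v(Q) = 8/9 (v(Q) = 2/9 - (-1)*6/9 = 2/9 - ⅑*(-6) = 2/9 + ⅔ = 8/9)
V = 49 (V = (-7)² = 49)
u(z, F) = (-4 + z)*(F + z)
u(v(-3), -3 - 1*(-8)) - V = ((8/9)² - 4*(-3 - 1*(-8)) - 4*8/9 + (-3 - 1*(-8))*(8/9)) - 1*49 = (64/81 - 4*(-3 + 8) - 32/9 + (-3 + 8)*(8/9)) - 49 = (64/81 - 4*5 - 32/9 + 5*(8/9)) - 49 = (64/81 - 20 - 32/9 + 40/9) - 49 = -1484/81 - 49 = -5453/81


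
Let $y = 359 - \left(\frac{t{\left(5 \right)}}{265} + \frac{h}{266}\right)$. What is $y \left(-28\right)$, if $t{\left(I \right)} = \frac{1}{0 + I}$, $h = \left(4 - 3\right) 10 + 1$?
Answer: $- \frac{253029418}{25175} \approx -10051.0$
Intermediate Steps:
$h = 11$ ($h = 1 \cdot 10 + 1 = 10 + 1 = 11$)
$t{\left(I \right)} = \frac{1}{I}$
$y = \frac{126514709}{352450}$ ($y = 359 - \left(\frac{1}{5 \cdot 265} + \frac{11}{266}\right) = 359 - \left(\frac{1}{5} \cdot \frac{1}{265} + 11 \cdot \frac{1}{266}\right) = 359 - \left(\frac{1}{1325} + \frac{11}{266}\right) = 359 - \frac{14841}{352450} = \frac{126514709}{352450} \approx 358.96$)
$y \left(-28\right) = \frac{126514709}{352450} \left(-28\right) = - \frac{253029418}{25175}$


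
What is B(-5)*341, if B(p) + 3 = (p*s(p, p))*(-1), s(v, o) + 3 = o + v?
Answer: -23188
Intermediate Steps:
s(v, o) = -3 + o + v (s(v, o) = -3 + (o + v) = -3 + o + v)
B(p) = -3 - p*(-3 + 2*p) (B(p) = -3 + (p*(-3 + p + p))*(-1) = -3 + (p*(-3 + 2*p))*(-1) = -3 - p*(-3 + 2*p))
B(-5)*341 = (-3 - 1*(-5)*(-3 + 2*(-5)))*341 = (-3 - 1*(-5)*(-3 - 10))*341 = (-3 - 1*(-5)*(-13))*341 = (-3 - 65)*341 = -68*341 = -23188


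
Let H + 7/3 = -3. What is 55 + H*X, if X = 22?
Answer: -187/3 ≈ -62.333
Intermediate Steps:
H = -16/3 (H = -7/3 - 3 = -16/3 ≈ -5.3333)
55 + H*X = 55 - 16/3*22 = 55 - 352/3 = -187/3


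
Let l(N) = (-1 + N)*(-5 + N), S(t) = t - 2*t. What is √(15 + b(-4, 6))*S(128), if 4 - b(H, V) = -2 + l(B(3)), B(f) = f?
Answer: -640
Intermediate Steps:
S(t) = -t
b(H, V) = 10 (b(H, V) = 4 - (-2 + (5 + 3² - 6*3)) = 4 - (-2 + (5 + 9 - 18)) = 4 - (-2 - 4) = 4 - 1*(-6) = 4 + 6 = 10)
√(15 + b(-4, 6))*S(128) = √(15 + 10)*(-1*128) = √25*(-128) = 5*(-128) = -640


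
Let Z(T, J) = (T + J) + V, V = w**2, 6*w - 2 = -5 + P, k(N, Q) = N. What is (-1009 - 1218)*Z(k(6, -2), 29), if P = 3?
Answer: -77945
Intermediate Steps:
w = 0 (w = 1/3 + (-5 + 3)/6 = 1/3 + (1/6)*(-2) = 1/3 - 1/3 = 0)
V = 0 (V = 0**2 = 0)
Z(T, J) = J + T (Z(T, J) = (T + J) + 0 = (J + T) + 0 = J + T)
(-1009 - 1218)*Z(k(6, -2), 29) = (-1009 - 1218)*(29 + 6) = -2227*35 = -77945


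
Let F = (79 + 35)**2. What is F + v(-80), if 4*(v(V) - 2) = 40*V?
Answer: 12198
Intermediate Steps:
v(V) = 2 + 10*V (v(V) = 2 + (40*V)/4 = 2 + 10*V)
F = 12996 (F = 114**2 = 12996)
F + v(-80) = 12996 + (2 + 10*(-80)) = 12996 + (2 - 800) = 12996 - 798 = 12198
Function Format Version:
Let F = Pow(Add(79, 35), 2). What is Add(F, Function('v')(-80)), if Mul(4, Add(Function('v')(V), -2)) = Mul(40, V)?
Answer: 12198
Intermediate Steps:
Function('v')(V) = Add(2, Mul(10, V)) (Function('v')(V) = Add(2, Mul(Rational(1, 4), Mul(40, V))) = Add(2, Mul(10, V)))
F = 12996 (F = Pow(114, 2) = 12996)
Add(F, Function('v')(-80)) = Add(12996, Add(2, Mul(10, -80))) = Add(12996, Add(2, -800)) = Add(12996, -798) = 12198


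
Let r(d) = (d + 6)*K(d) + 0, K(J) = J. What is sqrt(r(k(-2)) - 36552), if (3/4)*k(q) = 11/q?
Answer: 4*I*sqrt(20555)/3 ≈ 191.16*I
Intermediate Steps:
k(q) = 44/(3*q) (k(q) = 4*(11/q)/3 = 44/(3*q))
r(d) = d*(6 + d) (r(d) = (d + 6)*d + 0 = (6 + d)*d + 0 = d*(6 + d) + 0 = d*(6 + d))
sqrt(r(k(-2)) - 36552) = sqrt(((44/3)/(-2))*(6 + (44/3)/(-2)) - 36552) = sqrt(((44/3)*(-1/2))*(6 + (44/3)*(-1/2)) - 36552) = sqrt(-22*(6 - 22/3)/3 - 36552) = sqrt(-22/3*(-4/3) - 36552) = sqrt(88/9 - 36552) = sqrt(-328880/9) = 4*I*sqrt(20555)/3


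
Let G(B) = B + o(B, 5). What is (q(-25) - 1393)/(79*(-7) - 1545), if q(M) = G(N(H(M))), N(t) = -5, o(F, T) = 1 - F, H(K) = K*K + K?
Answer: 696/1049 ≈ 0.66349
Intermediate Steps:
H(K) = K + K**2 (H(K) = K**2 + K = K + K**2)
G(B) = 1 (G(B) = B + (1 - B) = 1)
q(M) = 1
(q(-25) - 1393)/(79*(-7) - 1545) = (1 - 1393)/(79*(-7) - 1545) = -1392/(-553 - 1545) = -1392/(-2098) = -1392*(-1/2098) = 696/1049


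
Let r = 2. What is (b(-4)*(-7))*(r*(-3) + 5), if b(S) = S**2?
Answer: 112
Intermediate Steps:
(b(-4)*(-7))*(r*(-3) + 5) = ((-4)**2*(-7))*(2*(-3) + 5) = (16*(-7))*(-6 + 5) = -112*(-1) = 112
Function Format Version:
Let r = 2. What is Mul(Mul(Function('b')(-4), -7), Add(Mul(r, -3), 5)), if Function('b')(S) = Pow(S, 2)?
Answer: 112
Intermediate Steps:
Mul(Mul(Function('b')(-4), -7), Add(Mul(r, -3), 5)) = Mul(Mul(Pow(-4, 2), -7), Add(Mul(2, -3), 5)) = Mul(Mul(16, -7), Add(-6, 5)) = Mul(-112, -1) = 112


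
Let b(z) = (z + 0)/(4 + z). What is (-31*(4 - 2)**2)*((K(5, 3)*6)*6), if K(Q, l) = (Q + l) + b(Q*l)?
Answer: -745488/19 ≈ -39236.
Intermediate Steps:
b(z) = z/(4 + z)
K(Q, l) = Q + l + Q*l/(4 + Q*l) (K(Q, l) = (Q + l) + (Q*l)/(4 + Q*l) = (Q + l) + Q*l/(4 + Q*l) = Q + l + Q*l/(4 + Q*l))
(-31*(4 - 2)**2)*((K(5, 3)*6)*6) = (-31*(4 - 2)**2)*((((5*3 + (4 + 5*3)*(5 + 3))/(4 + 5*3))*6)*6) = (-31*2**2)*((((15 + (4 + 15)*8)/(4 + 15))*6)*6) = (-31*4)*((((15 + 19*8)/19)*6)*6) = -124*((15 + 152)/19)*6*6 = -124*((1/19)*167)*6*6 = -124*(167/19)*6*6 = -124248*6/19 = -124*6012/19 = -745488/19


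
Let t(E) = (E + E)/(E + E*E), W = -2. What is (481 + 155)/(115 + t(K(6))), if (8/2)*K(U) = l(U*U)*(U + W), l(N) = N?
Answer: 7844/1419 ≈ 5.5278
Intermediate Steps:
K(U) = U**2*(-2 + U)/4 (K(U) = ((U*U)*(U - 2))/4 = (U**2*(-2 + U))/4 = U**2*(-2 + U)/4)
t(E) = 2*E/(E + E**2) (t(E) = (2*E)/(E + E**2) = 2*E/(E + E**2))
(481 + 155)/(115 + t(K(6))) = (481 + 155)/(115 + 2/(1 + (1/4)*6**2*(-2 + 6))) = 636/(115 + 2/(1 + (1/4)*36*4)) = 636/(115 + 2/(1 + 36)) = 636/(115 + 2/37) = 636/(4257/37) = 636*(37/4257) = 7844/1419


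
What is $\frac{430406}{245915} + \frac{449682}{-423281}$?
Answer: $\frac{71599133056}{104091147115} \approx 0.68785$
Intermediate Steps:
$\frac{430406}{245915} + \frac{449682}{-423281} = 430406 \cdot \frac{1}{245915} + 449682 \left(- \frac{1}{423281}\right) = \frac{430406}{245915} - \frac{449682}{423281} = \frac{71599133056}{104091147115}$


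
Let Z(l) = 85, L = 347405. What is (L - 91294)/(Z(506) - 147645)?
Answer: -256111/147560 ≈ -1.7356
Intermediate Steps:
(L - 91294)/(Z(506) - 147645) = (347405 - 91294)/(85 - 147645) = 256111/(-147560) = 256111*(-1/147560) = -256111/147560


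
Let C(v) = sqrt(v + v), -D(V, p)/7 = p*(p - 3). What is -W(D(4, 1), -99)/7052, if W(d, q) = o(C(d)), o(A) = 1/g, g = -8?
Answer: 1/56416 ≈ 1.7725e-5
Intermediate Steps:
D(V, p) = -7*p*(-3 + p) (D(V, p) = -7*p*(p - 3) = -7*p*(-3 + p))
C(v) = sqrt(2)*sqrt(v) (C(v) = sqrt(2*v) = sqrt(2)*sqrt(v))
o(A) = -1/8 (o(A) = 1/(-8) = -1/8)
W(d, q) = -1/8
-W(D(4, 1), -99)/7052 = -(-1)/(8*7052) = -1*(-1/56416) = 1/56416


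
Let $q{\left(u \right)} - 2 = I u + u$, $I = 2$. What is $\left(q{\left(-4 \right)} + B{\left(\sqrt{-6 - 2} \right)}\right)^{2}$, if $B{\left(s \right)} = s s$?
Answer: $324$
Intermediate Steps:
$q{\left(u \right)} = 2 + 3 u$ ($q{\left(u \right)} = 2 + \left(2 u + u\right) = 2 + 3 u$)
$B{\left(s \right)} = s^{2}$
$\left(q{\left(-4 \right)} + B{\left(\sqrt{-6 - 2} \right)}\right)^{2} = \left(\left(2 + 3 \left(-4\right)\right) + \left(\sqrt{-6 - 2}\right)^{2}\right)^{2} = \left(\left(2 - 12\right) + \left(\sqrt{-8}\right)^{2}\right)^{2} = \left(-10 + \left(2 i \sqrt{2}\right)^{2}\right)^{2} = \left(-10 - 8\right)^{2} = \left(-18\right)^{2} = 324$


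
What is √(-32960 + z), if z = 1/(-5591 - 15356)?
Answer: 3*I*√1606898182843/20947 ≈ 181.55*I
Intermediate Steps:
z = -1/20947 (z = 1/(-20947) = -1/20947 ≈ -4.7740e-5)
√(-32960 + z) = √(-32960 - 1/20947) = √(-690413121/20947) = 3*I*√1606898182843/20947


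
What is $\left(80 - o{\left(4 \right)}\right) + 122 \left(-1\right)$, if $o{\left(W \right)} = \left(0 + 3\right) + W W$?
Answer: $-61$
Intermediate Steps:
$o{\left(W \right)} = 3 + W^{2}$
$\left(80 - o{\left(4 \right)}\right) + 122 \left(-1\right) = \left(80 - \left(3 + 4^{2}\right)\right) + 122 \left(-1\right) = \left(80 - \left(3 + 16\right)\right) - 122 = \left(80 - 19\right) - 122 = 61 - 122 = -61$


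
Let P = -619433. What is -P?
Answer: 619433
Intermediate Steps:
-P = -1*(-619433) = 619433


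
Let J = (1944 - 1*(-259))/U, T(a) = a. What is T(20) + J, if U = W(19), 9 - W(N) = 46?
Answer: -1463/37 ≈ -39.541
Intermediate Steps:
W(N) = -37 (W(N) = 9 - 1*46 = 9 - 46 = -37)
U = -37
J = -2203/37 (J = (1944 - 1*(-259))/(-37) = (1944 + 259)*(-1/37) = 2203*(-1/37) = -2203/37 ≈ -59.541)
T(20) + J = 20 - 2203/37 = -1463/37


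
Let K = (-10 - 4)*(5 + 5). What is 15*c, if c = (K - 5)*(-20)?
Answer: 43500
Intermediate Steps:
K = -140 (K = -14*10 = -140)
c = 2900 (c = (-140 - 5)*(-20) = -145*(-20) = 2900)
15*c = 15*2900 = 43500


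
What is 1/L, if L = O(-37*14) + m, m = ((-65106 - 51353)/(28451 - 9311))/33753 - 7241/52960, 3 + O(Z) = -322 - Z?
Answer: 1710693848160/329929708273787 ≈ 0.0051850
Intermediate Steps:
O(Z) = -325 - Z (O(Z) = -3 + (-322 - Z) = -325 - Z)
m = -234204421093/1710693848160 (m = -116459/19140*(1/33753) - 7241*1/52960 = -116459*1/19140*(1/33753) - 7241/52960 = -116459/19140*1/33753 - 7241/52960 = -116459/646032420 - 7241/52960 = -234204421093/1710693848160 ≈ -0.13691)
L = 329929708273787/1710693848160 (L = (-325 - (-37)*14) - 234204421093/1710693848160 = (-325 - 1*(-518)) - 234204421093/1710693848160 = (-325 + 518) - 234204421093/1710693848160 = 193 - 234204421093/1710693848160 = 329929708273787/1710693848160 ≈ 192.86)
1/L = 1/(329929708273787/1710693848160) = 1710693848160/329929708273787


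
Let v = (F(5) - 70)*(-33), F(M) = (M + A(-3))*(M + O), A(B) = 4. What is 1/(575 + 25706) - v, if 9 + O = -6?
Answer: -138763679/26281 ≈ -5280.0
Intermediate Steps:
O = -15 (O = -9 - 6 = -15)
F(M) = (-15 + M)*(4 + M) (F(M) = (M + 4)*(M - 15) = (4 + M)*(-15 + M) = (-15 + M)*(4 + M))
v = 5280 (v = ((-60 + 5² - 11*5) - 70)*(-33) = ((-60 + 25 - 55) - 70)*(-33) = (-90 - 70)*(-33) = -160*(-33) = 5280)
1/(575 + 25706) - v = 1/(575 + 25706) - 1*5280 = 1/26281 - 5280 = -138763679/26281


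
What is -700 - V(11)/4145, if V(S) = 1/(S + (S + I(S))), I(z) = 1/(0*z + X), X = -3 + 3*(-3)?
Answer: -763094512/1090135 ≈ -700.00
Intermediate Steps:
X = -12 (X = -3 - 9 = -12)
I(z) = -1/12 (I(z) = 1/(0*z - 12) = 1/(0 - 12) = 1/(-12) = -1/12)
V(S) = 1/(-1/12 + 2*S) (V(S) = 1/(S + (S - 1/12)) = 1/(S + (-1/12 + S)) = 1/(-1/12 + 2*S))
-700 - V(11)/4145 = -700 - 12/(-1 + 24*11)/4145 = -700 - 12/(-1 + 264)/4145 = -700 - 12/263/4145 = -700 - 12*(1/263)/4145 = -700 - 12/(263*4145) = -700 - 1*12/1090135 = -700 - 12/1090135 = -763094512/1090135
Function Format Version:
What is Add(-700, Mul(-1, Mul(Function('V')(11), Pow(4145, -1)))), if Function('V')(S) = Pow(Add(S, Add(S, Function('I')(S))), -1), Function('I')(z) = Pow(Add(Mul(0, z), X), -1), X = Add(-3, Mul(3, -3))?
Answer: Rational(-763094512, 1090135) ≈ -700.00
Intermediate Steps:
X = -12 (X = Add(-3, -9) = -12)
Function('I')(z) = Rational(-1, 12) (Function('I')(z) = Pow(Add(Mul(0, z), -12), -1) = Pow(Add(0, -12), -1) = Pow(-12, -1) = Rational(-1, 12))
Function('V')(S) = Pow(Add(Rational(-1, 12), Mul(2, S)), -1) (Function('V')(S) = Pow(Add(S, Add(S, Rational(-1, 12))), -1) = Pow(Add(S, Add(Rational(-1, 12), S)), -1) = Pow(Add(Rational(-1, 12), Mul(2, S)), -1))
Add(-700, Mul(-1, Mul(Function('V')(11), Pow(4145, -1)))) = Add(-700, Mul(-1, Mul(Mul(12, Pow(Add(-1, Mul(24, 11)), -1)), Pow(4145, -1)))) = Add(-700, Mul(-1, Mul(Mul(12, Pow(Add(-1, 264), -1)), Rational(1, 4145)))) = Add(-700, Mul(-1, Mul(Mul(12, Pow(263, -1)), Rational(1, 4145)))) = Add(-700, Mul(-1, Mul(Mul(12, Rational(1, 263)), Rational(1, 4145)))) = Add(-700, Mul(-1, Mul(Rational(12, 263), Rational(1, 4145)))) = Add(-700, Mul(-1, Rational(12, 1090135))) = Add(-700, Rational(-12, 1090135)) = Rational(-763094512, 1090135)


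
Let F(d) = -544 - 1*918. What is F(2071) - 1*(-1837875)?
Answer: 1836413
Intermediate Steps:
F(d) = -1462 (F(d) = -544 - 918 = -1462)
F(2071) - 1*(-1837875) = -1462 - 1*(-1837875) = -1462 + 1837875 = 1836413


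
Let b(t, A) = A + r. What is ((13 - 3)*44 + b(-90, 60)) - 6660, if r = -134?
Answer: -6294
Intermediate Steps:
b(t, A) = -134 + A (b(t, A) = A - 134 = -134 + A)
((13 - 3)*44 + b(-90, 60)) - 6660 = ((13 - 3)*44 + (-134 + 60)) - 6660 = (10*44 - 74) - 6660 = (440 - 74) - 6660 = 366 - 6660 = -6294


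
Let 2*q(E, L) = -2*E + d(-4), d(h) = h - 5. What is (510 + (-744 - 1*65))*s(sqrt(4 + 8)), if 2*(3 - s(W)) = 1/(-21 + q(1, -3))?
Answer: -47840/53 ≈ -902.64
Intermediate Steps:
d(h) = -5 + h
q(E, L) = -9/2 - E (q(E, L) = (-2*E + (-5 - 4))/2 = (-2*E - 9)/2 = (-9 - 2*E)/2 = -9/2 - E)
s(W) = 160/53 (s(W) = 3 - 1/(2*(-21 + (-9/2 - 1*1))) = 3 - 1/(2*(-21 + (-9/2 - 1))) = 3 - 1/(2*(-21 - 11/2)) = 3 - 1/(2*(-53/2)) = 3 - 1/2*(-2/53) = 3 + 1/53 = 160/53)
(510 + (-744 - 1*65))*s(sqrt(4 + 8)) = (510 + (-744 - 1*65))*(160/53) = (510 + (-744 - 65))*(160/53) = (510 - 809)*(160/53) = -299*160/53 = -47840/53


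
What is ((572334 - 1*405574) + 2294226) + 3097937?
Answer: 5558923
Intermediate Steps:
((572334 - 1*405574) + 2294226) + 3097937 = ((572334 - 405574) + 2294226) + 3097937 = (166760 + 2294226) + 3097937 = 2460986 + 3097937 = 5558923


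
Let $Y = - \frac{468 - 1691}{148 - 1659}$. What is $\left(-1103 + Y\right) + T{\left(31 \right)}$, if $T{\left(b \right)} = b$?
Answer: $- \frac{1621015}{1511} \approx -1072.8$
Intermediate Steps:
$Y = - \frac{1223}{1511}$ ($Y = - \frac{-1223}{-1511} = - \frac{\left(-1223\right) \left(-1\right)}{1511} = \left(-1\right) \frac{1223}{1511} = - \frac{1223}{1511} \approx -0.8094$)
$\left(-1103 + Y\right) + T{\left(31 \right)} = \left(-1103 - \frac{1223}{1511}\right) + 31 = - \frac{1667856}{1511} + 31 = - \frac{1621015}{1511}$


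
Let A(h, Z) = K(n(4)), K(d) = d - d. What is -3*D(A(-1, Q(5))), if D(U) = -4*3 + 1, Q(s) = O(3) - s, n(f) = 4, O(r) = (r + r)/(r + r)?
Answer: 33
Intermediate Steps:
O(r) = 1 (O(r) = (2*r)/((2*r)) = (2*r)*(1/(2*r)) = 1)
Q(s) = 1 - s
K(d) = 0
A(h, Z) = 0
D(U) = -11 (D(U) = -12 + 1 = -11)
-3*D(A(-1, Q(5))) = -3*(-11) = 33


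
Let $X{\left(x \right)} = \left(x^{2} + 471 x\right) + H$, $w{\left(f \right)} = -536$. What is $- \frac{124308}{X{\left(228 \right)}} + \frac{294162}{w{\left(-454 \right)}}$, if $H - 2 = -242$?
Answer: $- \frac{1953217353}{3553948} \approx -549.59$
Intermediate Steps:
$H = -240$ ($H = 2 - 242 = -240$)
$X{\left(x \right)} = -240 + x^{2} + 471 x$ ($X{\left(x \right)} = \left(x^{2} + 471 x\right) - 240 = -240 + x^{2} + 471 x$)
$- \frac{124308}{X{\left(228 \right)}} + \frac{294162}{w{\left(-454 \right)}} = - \frac{124308}{-240 + 228^{2} + 471 \cdot 228} + \frac{294162}{-536} = - \frac{124308}{-240 + 51984 + 107388} + 294162 \left(- \frac{1}{536}\right) = - \frac{124308}{159132} - \frac{147081}{268} = \left(-124308\right) \frac{1}{159132} - \frac{147081}{268} = - \frac{10359}{13261} - \frac{147081}{268} = - \frac{1953217353}{3553948}$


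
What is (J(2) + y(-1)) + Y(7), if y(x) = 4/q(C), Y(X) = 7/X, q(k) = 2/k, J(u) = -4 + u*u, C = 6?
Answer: 13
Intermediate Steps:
J(u) = -4 + u²
y(x) = 12 (y(x) = 4/((2/6)) = 4/((2*(⅙))) = 4/(⅓) = 4*3 = 12)
(J(2) + y(-1)) + Y(7) = ((-4 + 2²) + 12) + 7/7 = ((-4 + 4) + 12) + 7*(⅐) = (0 + 12) + 1 = 12 + 1 = 13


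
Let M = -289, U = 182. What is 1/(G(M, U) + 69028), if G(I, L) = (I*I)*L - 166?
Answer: 1/15269684 ≈ 6.5489e-8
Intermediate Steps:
G(I, L) = -166 + L*I**2 (G(I, L) = I**2*L - 166 = L*I**2 - 166 = -166 + L*I**2)
1/(G(M, U) + 69028) = 1/((-166 + 182*(-289)**2) + 69028) = 1/((-166 + 182*83521) + 69028) = 1/((-166 + 15200822) + 69028) = 1/(15200656 + 69028) = 1/15269684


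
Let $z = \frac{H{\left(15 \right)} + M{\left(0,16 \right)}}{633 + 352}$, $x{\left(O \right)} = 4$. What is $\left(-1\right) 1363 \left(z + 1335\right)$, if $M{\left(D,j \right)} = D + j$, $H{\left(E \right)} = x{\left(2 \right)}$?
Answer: $- \frac{358467637}{197} \approx -1.8196 \cdot 10^{6}$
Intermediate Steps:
$H{\left(E \right)} = 4$
$z = \frac{4}{197}$ ($z = \frac{4 + \left(0 + 16\right)}{633 + 352} = \frac{4 + 16}{985} = 20 \cdot \frac{1}{985} = \frac{4}{197} \approx 0.020305$)
$\left(-1\right) 1363 \left(z + 1335\right) = \left(-1\right) 1363 \left(\frac{4}{197} + 1335\right) = \left(-1363\right) \frac{262999}{197} = - \frac{358467637}{197}$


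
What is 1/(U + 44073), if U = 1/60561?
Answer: 60561/2669104954 ≈ 2.2690e-5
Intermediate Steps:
U = 1/60561 ≈ 1.6512e-5
1/(U + 44073) = 1/(1/60561 + 44073) = 1/(2669104954/60561) = 60561/2669104954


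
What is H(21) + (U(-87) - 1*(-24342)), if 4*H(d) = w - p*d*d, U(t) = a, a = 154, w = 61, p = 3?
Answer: 48361/2 ≈ 24181.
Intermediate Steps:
U(t) = 154
H(d) = 61/4 - 3*d²/4 (H(d) = (61 - 3*d*d)/4 = (61 - 3*d²)/4 = 61/4 - 3*d²/4)
H(21) + (U(-87) - 1*(-24342)) = (61/4 - ¾*21²) + (154 - 1*(-24342)) = (61/4 - ¾*441) + (154 + 24342) = (61/4 - 1323/4) + 24496 = -631/2 + 24496 = 48361/2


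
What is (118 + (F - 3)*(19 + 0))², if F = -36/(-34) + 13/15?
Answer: 619213456/65025 ≈ 9522.7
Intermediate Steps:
F = 491/255 (F = -36*(-1/34) + 13*(1/15) = 18/17 + 13/15 = 491/255 ≈ 1.9255)
(118 + (F - 3)*(19 + 0))² = (118 + (491/255 - 3)*(19 + 0))² = (118 - 274/255*19)² = (118 - 5206/255)² = (24884/255)² = 619213456/65025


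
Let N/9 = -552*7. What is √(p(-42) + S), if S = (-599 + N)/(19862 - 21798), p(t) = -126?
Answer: I*√208561/44 ≈ 10.379*I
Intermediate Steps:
N = -34776 (N = 9*(-552*7) = 9*(-3864) = -34776)
S = 35375/1936 (S = (-599 - 34776)/(19862 - 21798) = -35375/(-1936) = -35375*(-1/1936) = 35375/1936 ≈ 18.272)
√(p(-42) + S) = √(-126 + 35375/1936) = √(-208561/1936) = I*√208561/44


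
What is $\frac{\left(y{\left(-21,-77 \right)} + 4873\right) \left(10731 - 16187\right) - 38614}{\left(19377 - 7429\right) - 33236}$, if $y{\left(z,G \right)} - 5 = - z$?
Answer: $\frac{13383779}{10644} \approx 1257.4$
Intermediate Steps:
$y{\left(z,G \right)} = 5 - z$
$\frac{\left(y{\left(-21,-77 \right)} + 4873\right) \left(10731 - 16187\right) - 38614}{\left(19377 - 7429\right) - 33236} = \frac{\left(\left(5 - -21\right) + 4873\right) \left(10731 - 16187\right) - 38614}{\left(19377 - 7429\right) - 33236} = \frac{\left(\left(5 + 21\right) + 4873\right) \left(-5456\right) - 38614}{11948 - 33236} = \frac{\left(26 + 4873\right) \left(-5456\right) - 38614}{-21288} = \left(4899 \left(-5456\right) - 38614\right) \left(- \frac{1}{21288}\right) = \left(-26728944 - 38614\right) \left(- \frac{1}{21288}\right) = \left(-26767558\right) \left(- \frac{1}{21288}\right) = \frac{13383779}{10644}$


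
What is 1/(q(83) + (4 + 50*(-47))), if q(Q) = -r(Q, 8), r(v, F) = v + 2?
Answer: -1/2431 ≈ -0.00041135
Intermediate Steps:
r(v, F) = 2 + v
q(Q) = -2 - Q (q(Q) = -(2 + Q) = -2 - Q)
1/(q(83) + (4 + 50*(-47))) = 1/((-2 - 1*83) + (4 + 50*(-47))) = 1/((-2 - 83) + (4 - 2350)) = 1/(-85 - 2346) = 1/(-2431) = -1/2431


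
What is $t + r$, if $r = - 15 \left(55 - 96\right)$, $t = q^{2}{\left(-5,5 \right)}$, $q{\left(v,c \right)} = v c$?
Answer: $1240$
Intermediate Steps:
$q{\left(v,c \right)} = c v$
$t = 625$ ($t = \left(5 \left(-5\right)\right)^{2} = \left(-25\right)^{2} = 625$)
$r = 615$ ($r = \left(-15\right) \left(-41\right) = 615$)
$t + r = 625 + 615 = 1240$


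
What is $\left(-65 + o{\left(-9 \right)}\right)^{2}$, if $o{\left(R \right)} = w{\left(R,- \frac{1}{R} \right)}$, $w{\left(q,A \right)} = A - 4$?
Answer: $\frac{384400}{81} \approx 4745.7$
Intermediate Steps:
$w{\left(q,A \right)} = -4 + A$
$o{\left(R \right)} = -4 - \frac{1}{R}$
$\left(-65 + o{\left(-9 \right)}\right)^{2} = \left(-65 - \frac{35}{9}\right)^{2} = \left(- \frac{620}{9}\right)^{2} = \frac{384400}{81}$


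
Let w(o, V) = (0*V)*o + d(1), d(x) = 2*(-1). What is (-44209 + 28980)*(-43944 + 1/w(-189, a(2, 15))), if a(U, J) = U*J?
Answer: 1338461581/2 ≈ 6.6923e+8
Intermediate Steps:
d(x) = -2
a(U, J) = J*U
w(o, V) = -2 (w(o, V) = (0*V)*o - 2 = 0*o - 2 = 0 - 2 = -2)
(-44209 + 28980)*(-43944 + 1/w(-189, a(2, 15))) = (-44209 + 28980)*(-43944 + 1/(-2)) = -15229*(-43944 - 1/2) = -15229*(-87889/2) = 1338461581/2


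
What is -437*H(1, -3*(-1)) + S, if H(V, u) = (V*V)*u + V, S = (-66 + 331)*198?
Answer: 50722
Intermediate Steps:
S = 52470 (S = 265*198 = 52470)
H(V, u) = V + u*V² (H(V, u) = V²*u + V = u*V² + V = V + u*V²)
-437*H(1, -3*(-1)) + S = -437*(1 + 1*(-3*(-1))) + 52470 = -437*(1 + 1*3) + 52470 = -437*(1 + 3) + 52470 = -437*4 + 52470 = -1748 + 52470 = 50722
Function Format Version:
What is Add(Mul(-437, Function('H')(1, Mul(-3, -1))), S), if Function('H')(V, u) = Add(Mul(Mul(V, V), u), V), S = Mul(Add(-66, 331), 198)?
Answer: 50722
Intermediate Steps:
S = 52470 (S = Mul(265, 198) = 52470)
Function('H')(V, u) = Add(V, Mul(u, Pow(V, 2))) (Function('H')(V, u) = Add(Mul(Pow(V, 2), u), V) = Add(Mul(u, Pow(V, 2)), V) = Add(V, Mul(u, Pow(V, 2))))
Add(Mul(-437, Function('H')(1, Mul(-3, -1))), S) = Add(Mul(-437, Mul(1, Add(1, Mul(1, Mul(-3, -1))))), 52470) = Add(Mul(-437, Mul(1, Add(1, Mul(1, 3)))), 52470) = Add(Mul(-437, Mul(1, Add(1, 3))), 52470) = Add(Mul(-437, Mul(1, 4)), 52470) = Add(Mul(-437, 4), 52470) = Add(-1748, 52470) = 50722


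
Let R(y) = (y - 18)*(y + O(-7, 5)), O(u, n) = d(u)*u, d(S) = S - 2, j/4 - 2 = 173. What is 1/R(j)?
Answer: 1/520366 ≈ 1.9217e-6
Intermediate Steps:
j = 700 (j = 8 + 4*173 = 8 + 692 = 700)
d(S) = -2 + S
O(u, n) = u*(-2 + u) (O(u, n) = (-2 + u)*u = u*(-2 + u))
R(y) = (-18 + y)*(63 + y) (R(y) = (y - 18)*(y - 7*(-2 - 7)) = (-18 + y)*(y - 7*(-9)) = (-18 + y)*(y + 63) = (-18 + y)*(63 + y))
1/R(j) = 1/(-1134 + 700**2 + 45*700) = 1/(-1134 + 490000 + 31500) = 1/520366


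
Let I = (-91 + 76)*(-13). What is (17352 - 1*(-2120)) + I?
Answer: 19667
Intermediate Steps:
I = 195 (I = -15*(-13) = 195)
(17352 - 1*(-2120)) + I = (17352 - 1*(-2120)) + 195 = (17352 + 2120) + 195 = 19472 + 195 = 19667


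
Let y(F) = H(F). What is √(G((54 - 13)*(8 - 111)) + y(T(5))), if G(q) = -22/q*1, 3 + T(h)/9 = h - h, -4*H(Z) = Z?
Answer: √481882307/8446 ≈ 2.5991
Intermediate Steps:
H(Z) = -Z/4
T(h) = -27 (T(h) = -27 + 9*(h - h) = -27 + 9*0 = -27 + 0 = -27)
G(q) = -22/q
y(F) = -F/4
√(G((54 - 13)*(8 - 111)) + y(T(5))) = √(-22*1/((8 - 111)*(54 - 13)) - ¼*(-27)) = √(-22/(41*(-103)) + 27/4) = √(-22/(-4223) + 27/4) = √(-22*(-1/4223) + 27/4) = √(22/4223 + 27/4) = √(114109/16892) = √481882307/8446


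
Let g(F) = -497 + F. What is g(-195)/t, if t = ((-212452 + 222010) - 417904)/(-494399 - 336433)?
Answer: -287467872/204173 ≈ -1408.0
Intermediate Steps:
t = 204173/415416 (t = (9558 - 417904)/(-830832) = -408346*(-1/830832) = 204173/415416 ≈ 0.49149)
g(-195)/t = (-497 - 195)/(204173/415416) = -692*415416/204173 = -287467872/204173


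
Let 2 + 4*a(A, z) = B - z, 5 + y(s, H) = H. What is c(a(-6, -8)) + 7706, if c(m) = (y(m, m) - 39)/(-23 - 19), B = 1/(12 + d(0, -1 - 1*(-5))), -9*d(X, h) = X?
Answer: 15537335/2016 ≈ 7707.0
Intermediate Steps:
y(s, H) = -5 + H
d(X, h) = -X/9
B = 1/12 (B = 1/(12 - ⅑*0) = 1/(12 + 0) = 1/12 ≈ 0.083333)
a(A, z) = -23/48 - z/4 (a(A, z) = -½ + (1/12 - z)/4 = -½ + (1/48 - z/4) = -23/48 - z/4)
c(m) = 22/21 - m/42 (c(m) = ((-5 + m) - 39)/(-23 - 19) = (-44 + m)/(-42) = (-44 + m)*(-1/42) = 22/21 - m/42)
c(a(-6, -8)) + 7706 = (22/21 - (-23/48 - ¼*(-8))/42) + 7706 = (22/21 - (-23/48 + 2)/42) + 7706 = (22/21 - 1/42*73/48) + 7706 = (22/21 - 73/2016) + 7706 = 2039/2016 + 7706 = 15537335/2016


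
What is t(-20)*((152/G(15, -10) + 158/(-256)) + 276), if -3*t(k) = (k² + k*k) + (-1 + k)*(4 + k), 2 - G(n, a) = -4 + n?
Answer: -21142735/216 ≈ -97883.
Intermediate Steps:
G(n, a) = 6 - n (G(n, a) = 2 - (-4 + n) = 2 + (4 - n) = 6 - n)
t(k) = -2*k²/3 - (-1 + k)*(4 + k)/3 (t(k) = -((k² + k*k) + (-1 + k)*(4 + k))/3 = -((k² + k²) + (-1 + k)*(4 + k))/3 = -(2*k² + (-1 + k)*(4 + k))/3 = -2*k²/3 - (-1 + k)*(4 + k)/3)
t(-20)*((152/G(15, -10) + 158/(-256)) + 276) = (4/3 - 1*(-20) - 1*(-20)²)*((152/(6 - 1*15) + 158/(-256)) + 276) = (4/3 + 20 - 1*400)*((152/(6 - 15) + 158*(-1/256)) + 276) = (4/3 + 20 - 400)*((152/(-9) - 79/128) + 276) = -1136*((152*(-⅑) - 79/128) + 276)/3 = -1136*((-152/9 - 79/128) + 276)/3 = -1136*(-20167/1152 + 276)/3 = -1136/3*297785/1152 = -21142735/216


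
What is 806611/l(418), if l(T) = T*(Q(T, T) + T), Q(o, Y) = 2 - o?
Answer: 806611/836 ≈ 964.85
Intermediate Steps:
l(T) = 2*T (l(T) = T*((2 - T) + T) = T*2 = 2*T)
806611/l(418) = 806611/((2*418)) = 806611/836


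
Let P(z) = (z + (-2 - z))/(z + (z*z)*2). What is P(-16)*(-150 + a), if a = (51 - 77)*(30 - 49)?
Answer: -43/31 ≈ -1.3871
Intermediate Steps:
a = 494 (a = -26*(-19) = 494)
P(z) = -2/(z + 2*z²) (P(z) = -2/(z + z²*2) = -2/(z + 2*z²))
P(-16)*(-150 + a) = (-2/(-16*(1 + 2*(-16))))*(-150 + 494) = -2*(-1/16)/(1 - 32)*344 = -2*(-1/16)/(-31)*344 = -2*(-1/16)*(-1/31)*344 = -1/248*344 = -43/31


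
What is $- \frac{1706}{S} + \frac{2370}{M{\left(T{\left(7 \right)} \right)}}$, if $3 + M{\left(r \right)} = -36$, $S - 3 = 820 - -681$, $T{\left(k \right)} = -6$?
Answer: $- \frac{605169}{9776} \approx -61.904$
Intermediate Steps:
$S = 1504$ ($S = 3 + \left(820 - -681\right) = 3 + \left(820 + 681\right) = 3 + 1501 = 1504$)
$M{\left(r \right)} = -39$ ($M{\left(r \right)} = -3 - 36 = -39$)
$- \frac{1706}{S} + \frac{2370}{M{\left(T{\left(7 \right)} \right)}} = - \frac{1706}{1504} + \frac{2370}{-39} = \left(-1706\right) \frac{1}{1504} + 2370 \left(- \frac{1}{39}\right) = - \frac{853}{752} - \frac{790}{13} = - \frac{605169}{9776}$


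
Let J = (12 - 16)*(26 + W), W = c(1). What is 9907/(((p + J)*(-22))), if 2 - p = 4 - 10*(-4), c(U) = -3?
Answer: 9907/2948 ≈ 3.3606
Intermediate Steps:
W = -3
p = -42 (p = 2 - (4 - 10*(-4)) = 2 - (4 - 2*(-20)) = 2 - (4 + 40) = 2 - 1*44 = 2 - 44 = -42)
J = -92 (J = (12 - 16)*(26 - 3) = -4*23 = -92)
9907/(((p + J)*(-22))) = 9907/(((-42 - 92)*(-22))) = 9907/((-134*(-22))) = 9907/2948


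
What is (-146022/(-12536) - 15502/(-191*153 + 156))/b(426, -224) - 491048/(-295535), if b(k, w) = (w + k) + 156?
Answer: 32684372090715959/19276187698492680 ≈ 1.6956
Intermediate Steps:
b(k, w) = 156 + k + w (b(k, w) = (k + w) + 156 = 156 + k + w)
(-146022/(-12536) - 15502/(-191*153 + 156))/b(426, -224) - 491048/(-295535) = (-146022/(-12536) - 15502/(-191*153 + 156))/(156 + 426 - 224) - 491048/(-295535) = (-146022*(-1/12536) - 15502/(-29223 + 156))/358 - 491048*(-1/295535) = (73011/6268 - 15502/(-29067))*(1/358) + 491048/295535 = (73011/6268 - 15502*(-1/29067))*(1/358) + 491048/295535 = (73011/6268 + 15502/29067)*(1/358) + 491048/295535 = (2219377273/182191956)*(1/358) + 491048/295535 = 2219377273/65224720248 + 491048/295535 = 32684372090715959/19276187698492680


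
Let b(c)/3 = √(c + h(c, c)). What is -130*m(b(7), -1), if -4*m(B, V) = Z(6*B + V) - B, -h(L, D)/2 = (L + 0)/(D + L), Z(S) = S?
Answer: -65/2 + 975*√6/2 ≈ 1161.6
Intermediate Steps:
h(L, D) = -2*L/(D + L) (h(L, D) = -2*(L + 0)/(D + L) = -2*L/(D + L))
b(c) = 3*√(-1 + c) (b(c) = 3*√(c - 2*c/(c + c)) = 3*√(c - 2*c/(2*c)) = 3*√(c - 2*c*1/(2*c)) = 3*√(c - 1) = 3*√(-1 + c))
m(B, V) = -5*B/4 - V/4 (m(B, V) = -((6*B + V) - B)/4 = -((V + 6*B) - B)/4 = -(V + 5*B)/4 = -5*B/4 - V/4)
-130*m(b(7), -1) = -130*(-15*√(-1 + 7)/4 - ¼*(-1)) = -130*(-15*√6/4 + ¼) = -130*(¼ - 15*√6/4) = -65/2 + 975*√6/2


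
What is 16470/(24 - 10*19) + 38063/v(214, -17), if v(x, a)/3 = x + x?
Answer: -7414511/106572 ≈ -69.573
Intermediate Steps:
v(x, a) = 6*x (v(x, a) = 3*(x + x) = 3*(2*x) = 6*x)
16470/(24 - 10*19) + 38063/v(214, -17) = 16470/(24 - 10*19) + 38063/((6*214)) = 16470/(24 - 190) + 38063/1284 = 16470/(-166) + 38063*(1/1284) = 16470*(-1/166) + 38063/1284 = -8235/83 + 38063/1284 = -7414511/106572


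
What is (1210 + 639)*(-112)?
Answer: -207088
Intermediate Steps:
(1210 + 639)*(-112) = 1849*(-112) = -207088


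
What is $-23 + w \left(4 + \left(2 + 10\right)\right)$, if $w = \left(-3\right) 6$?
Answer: $-311$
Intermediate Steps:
$w = -18$
$-23 + w \left(4 + \left(2 + 10\right)\right) = -23 - 18 \left(4 + \left(2 + 10\right)\right) = -23 - 18 \left(4 + 12\right) = -23 - 288 = -311$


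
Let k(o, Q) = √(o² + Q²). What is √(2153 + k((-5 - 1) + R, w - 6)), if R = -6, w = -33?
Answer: √(2153 + 3*√185) ≈ 46.838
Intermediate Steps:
k(o, Q) = √(Q² + o²)
√(2153 + k((-5 - 1) + R, w - 6)) = √(2153 + √((-33 - 6)² + ((-5 - 1) - 6)²)) = √(2153 + √((-39)² + (-6 - 6)²)) = √(2153 + √(1521 + (-12)²)) = √(2153 + √(1521 + 144)) = √(2153 + √1665) = √(2153 + 3*√185)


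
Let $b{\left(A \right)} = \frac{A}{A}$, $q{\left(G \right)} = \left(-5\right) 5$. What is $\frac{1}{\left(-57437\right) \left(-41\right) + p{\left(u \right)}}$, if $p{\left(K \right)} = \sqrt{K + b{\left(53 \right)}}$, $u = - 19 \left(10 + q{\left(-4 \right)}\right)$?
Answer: $\frac{2354917}{5545634076603} - \frac{\sqrt{286}}{5545634076603} \approx 4.2464 \cdot 10^{-7}$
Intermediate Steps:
$q{\left(G \right)} = -25$
$b{\left(A \right)} = 1$
$u = 285$ ($u = - 19 \left(10 - 25\right) = \left(-19\right) \left(-15\right) = 285$)
$p{\left(K \right)} = \sqrt{1 + K}$ ($p{\left(K \right)} = \sqrt{K + 1} = \sqrt{1 + K}$)
$\frac{1}{\left(-57437\right) \left(-41\right) + p{\left(u \right)}} = \frac{1}{\left(-57437\right) \left(-41\right) + \sqrt{1 + 285}} = \frac{1}{2354917 + \sqrt{286}}$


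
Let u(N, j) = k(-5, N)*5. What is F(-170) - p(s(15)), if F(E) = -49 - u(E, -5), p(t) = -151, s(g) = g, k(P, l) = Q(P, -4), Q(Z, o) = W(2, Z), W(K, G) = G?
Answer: 127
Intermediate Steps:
Q(Z, o) = Z
k(P, l) = P
u(N, j) = -25 (u(N, j) = -5*5 = -25)
F(E) = -24 (F(E) = -49 - 1*(-25) = -49 + 25 = -24)
F(-170) - p(s(15)) = -24 - 1*(-151) = -24 + 151 = 127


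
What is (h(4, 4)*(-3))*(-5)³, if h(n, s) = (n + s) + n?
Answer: 4500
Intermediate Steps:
h(n, s) = s + 2*n
(h(4, 4)*(-3))*(-5)³ = ((4 + 2*4)*(-3))*(-5)³ = ((4 + 8)*(-3))*(-125) = (12*(-3))*(-125) = -36*(-125) = 4500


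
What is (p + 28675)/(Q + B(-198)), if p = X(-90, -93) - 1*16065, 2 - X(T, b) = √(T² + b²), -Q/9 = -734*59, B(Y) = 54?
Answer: 1051/32484 - √1861/129936 ≈ 0.032022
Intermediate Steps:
Q = 389754 (Q = -(-6606)*59 = -9*(-43306) = 389754)
X(T, b) = 2 - √(T² + b²)
p = -16063 - 3*√1861 (p = (2 - √((-90)² + (-93)²)) - 1*16065 = (2 - √(8100 + 8649)) - 16065 = (2 - √16749) - 16065 = (2 - 3*√1861) - 16065 = -16063 - 3*√1861 ≈ -16192.)
(p + 28675)/(Q + B(-198)) = ((-16063 - 3*√1861) + 28675)/(389754 + 54) = (12612 - 3*√1861)/389808 = (12612 - 3*√1861)*(1/389808) = 1051/32484 - √1861/129936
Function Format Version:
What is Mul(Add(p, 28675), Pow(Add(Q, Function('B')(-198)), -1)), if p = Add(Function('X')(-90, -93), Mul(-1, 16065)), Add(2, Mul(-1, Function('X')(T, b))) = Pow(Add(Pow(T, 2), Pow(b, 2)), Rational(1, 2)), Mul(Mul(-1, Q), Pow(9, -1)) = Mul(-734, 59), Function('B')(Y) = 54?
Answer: Add(Rational(1051, 32484), Mul(Rational(-1, 129936), Pow(1861, Rational(1, 2)))) ≈ 0.032022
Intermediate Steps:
Q = 389754 (Q = Mul(-9, Mul(-734, 59)) = Mul(-9, -43306) = 389754)
Function('X')(T, b) = Add(2, Mul(-1, Pow(Add(Pow(T, 2), Pow(b, 2)), Rational(1, 2))))
p = Add(-16063, Mul(-3, Pow(1861, Rational(1, 2)))) (p = Add(Add(2, Mul(-1, Pow(Add(Pow(-90, 2), Pow(-93, 2)), Rational(1, 2)))), Mul(-1, 16065)) = Add(Add(2, Mul(-1, Pow(Add(8100, 8649), Rational(1, 2)))), -16065) = Add(Add(2, Mul(-1, Pow(16749, Rational(1, 2)))), -16065) = Add(Add(2, Mul(-1, Mul(3, Pow(1861, Rational(1, 2))))), -16065) = Add(Add(2, Mul(-3, Pow(1861, Rational(1, 2)))), -16065) = Add(-16063, Mul(-3, Pow(1861, Rational(1, 2)))) ≈ -16192.)
Mul(Add(p, 28675), Pow(Add(Q, Function('B')(-198)), -1)) = Mul(Add(Add(-16063, Mul(-3, Pow(1861, Rational(1, 2)))), 28675), Pow(Add(389754, 54), -1)) = Mul(Add(12612, Mul(-3, Pow(1861, Rational(1, 2)))), Pow(389808, -1)) = Mul(Add(12612, Mul(-3, Pow(1861, Rational(1, 2)))), Rational(1, 389808)) = Add(Rational(1051, 32484), Mul(Rational(-1, 129936), Pow(1861, Rational(1, 2))))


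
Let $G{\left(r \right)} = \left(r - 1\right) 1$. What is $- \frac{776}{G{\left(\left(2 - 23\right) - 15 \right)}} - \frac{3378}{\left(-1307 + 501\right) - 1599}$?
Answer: $\frac{53818}{2405} \approx 22.378$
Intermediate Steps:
$G{\left(r \right)} = -1 + r$ ($G{\left(r \right)} = \left(-1 + r\right) 1 = -1 + r$)
$- \frac{776}{G{\left(\left(2 - 23\right) - 15 \right)}} - \frac{3378}{\left(-1307 + 501\right) - 1599} = - \frac{776}{-1 + \left(\left(2 - 23\right) - 15\right)} - \frac{3378}{\left(-1307 + 501\right) - 1599} = - \frac{776}{-1 - 36} - \frac{3378}{-806 - 1599} = - \frac{776}{-1 - 36} - \frac{3378}{-2405} = - \frac{776}{-37} - - \frac{3378}{2405} = \left(-776\right) \left(- \frac{1}{37}\right) + \frac{3378}{2405} = \frac{776}{37} + \frac{3378}{2405} = \frac{53818}{2405}$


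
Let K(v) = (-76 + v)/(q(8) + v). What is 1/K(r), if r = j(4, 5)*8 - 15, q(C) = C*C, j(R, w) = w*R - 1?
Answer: 201/61 ≈ 3.2951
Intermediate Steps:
j(R, w) = -1 + R*w (j(R, w) = R*w - 1 = -1 + R*w)
q(C) = C²
r = 137 (r = (-1 + 4*5)*8 - 15 = (-1 + 20)*8 - 15 = 19*8 - 15 = 152 - 15 = 137)
K(v) = (-76 + v)/(64 + v) (K(v) = (-76 + v)/(8² + v) = (-76 + v)/(64 + v))
1/K(r) = 1/((-76 + 137)/(64 + 137)) = 1/(61/201) = 201/61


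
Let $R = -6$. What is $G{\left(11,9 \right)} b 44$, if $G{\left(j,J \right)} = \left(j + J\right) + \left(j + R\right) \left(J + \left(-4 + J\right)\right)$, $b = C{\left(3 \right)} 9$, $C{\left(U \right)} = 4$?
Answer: $142560$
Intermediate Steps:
$b = 36$ ($b = 4 \cdot 9 = 36$)
$G{\left(j,J \right)} = J + j + \left(-6 + j\right) \left(-4 + 2 J\right)$ ($G{\left(j,J \right)} = \left(j + J\right) + \left(j - 6\right) \left(J + \left(-4 + J\right)\right) = \left(J + j\right) + \left(-6 + j\right) \left(-4 + 2 J\right) = J + j + \left(-6 + j\right) \left(-4 + 2 J\right)$)
$G{\left(11,9 \right)} b 44 = \left(24 - 99 - 33 + 2 \cdot 9 \cdot 11\right) 36 \cdot 44 = \left(24 - 99 - 33 + 198\right) 36 \cdot 44 = 90 \cdot 36 \cdot 44 = 3240 \cdot 44 = 142560$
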